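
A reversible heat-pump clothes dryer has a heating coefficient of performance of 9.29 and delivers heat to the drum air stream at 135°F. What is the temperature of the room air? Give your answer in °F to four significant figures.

70.99 °F

COP_HP = T_H/(T_H − T_C) gives T_H − T_C = T_H/COP.
With T_H = 330.37 K, T_C = 330.37 × (1 − 1/9.29) = 294.81 K.
Converting, 294.81 K = 70.99°F.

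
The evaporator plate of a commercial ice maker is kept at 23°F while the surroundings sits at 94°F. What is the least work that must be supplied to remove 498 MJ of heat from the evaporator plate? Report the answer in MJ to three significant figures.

In absolute terms T_C = 268.15 K and T_H = 307.59 K, so ΔT = 39.44 K.
The reversible limit is COP_R = T_C/ΔT = 6.798, so W_min = Q_C/COP = Q_C·ΔT/T_C.
W_min = 498.0 × 39.44/268.15 = 73.26 MJ.

73.3 MJ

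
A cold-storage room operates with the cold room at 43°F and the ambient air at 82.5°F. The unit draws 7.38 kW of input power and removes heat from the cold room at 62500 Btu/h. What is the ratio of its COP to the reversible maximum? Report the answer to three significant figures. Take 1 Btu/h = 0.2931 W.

Converting, Q̇_C = 62500 Btu/h = 18.32 kW, so COP_actual = Q̇_C/Ẇ = 18.32/7.380 = 2.482.
In absolute terms T_C = 279.26 K and T_H = 301.21 K, so ΔT = 21.94 K.
COP_Carnot = T_C/ΔT = 279.26/21.94 = 12.73.
η_II = COP_actual/COP_Carnot = 2.482/12.73 = 0.1951.

0.195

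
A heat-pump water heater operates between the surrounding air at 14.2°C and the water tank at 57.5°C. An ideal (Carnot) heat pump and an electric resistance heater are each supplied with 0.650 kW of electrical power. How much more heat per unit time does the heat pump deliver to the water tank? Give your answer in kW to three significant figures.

4.31 kW

In absolute terms T_C = 287.35 K and T_H = 330.65 K, so ΔT = 43.30 K.
COP_Carnot = T_H/ΔT = 330.65/43.30 = 7.636.
The heat pump delivers Q̇_H = COP × Ẇ = 4.964 kW; the resistance heater delivers Ẇ = 0.6500 kW.
Extra = (COP − 1)·Ẇ = 4.314 kW.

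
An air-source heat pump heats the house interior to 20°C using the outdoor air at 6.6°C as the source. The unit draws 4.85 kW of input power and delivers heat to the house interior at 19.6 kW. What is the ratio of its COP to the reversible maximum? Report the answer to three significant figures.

0.185

COP_actual = Q̇_H/Ẇ = 19.60/4.850 = 4.041.
In absolute terms T_C = 279.75 K and T_H = 293.15 K, so ΔT = 13.40 K.
COP_Carnot = T_H/ΔT = 293.15/13.40 = 21.88.
η_II = COP_actual/COP_Carnot = 4.041/21.88 = 0.1847.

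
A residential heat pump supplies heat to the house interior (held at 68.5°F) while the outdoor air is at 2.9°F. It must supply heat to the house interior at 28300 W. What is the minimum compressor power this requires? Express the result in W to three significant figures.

3510 W

In absolute terms T_C = 256.98 K and T_H = 293.43 K, so ΔT = 36.44 K.
COP_Carnot = T_H/ΔT = 293.43/36.44 = 8.051.
Ẇ_min = Q̇/COP_Carnot = 28300/8.051 = 3515 W.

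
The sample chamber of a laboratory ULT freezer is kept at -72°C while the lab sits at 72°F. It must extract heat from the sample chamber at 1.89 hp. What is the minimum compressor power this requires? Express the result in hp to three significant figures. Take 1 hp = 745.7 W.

In absolute terms T_C = 201.15 K and T_H = 295.37 K, so ΔT = 94.22 K.
COP_Carnot = T_C/ΔT = 201.15/94.22 = 2.135.
Ẇ_min = Q̇/COP_Carnot = 1.890/2.135 = 0.8853 hp.

0.885 hp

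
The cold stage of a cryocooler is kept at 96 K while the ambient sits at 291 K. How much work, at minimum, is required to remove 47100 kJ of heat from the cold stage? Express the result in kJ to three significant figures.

95700 kJ

The reservoir spacing is ΔT = 291 − 96 = 195.0 K.
The reversible limit is COP_R = T_C/ΔT = 0.4923, so W_min = Q_C/COP = Q_C·ΔT/T_C.
W_min = 47100 × 195.0/96.00 = 95670 kJ.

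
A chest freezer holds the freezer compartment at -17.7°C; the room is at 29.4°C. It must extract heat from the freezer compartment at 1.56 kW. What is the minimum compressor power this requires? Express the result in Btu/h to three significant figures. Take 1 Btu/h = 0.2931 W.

981 Btu/h

In absolute terms T_C = 255.45 K and T_H = 302.55 K, so ΔT = 47.10 K.
COP_Carnot = T_C/ΔT = 255.45/47.10 = 5.424.
Ẇ_min = Q̇/COP_Carnot = 1.560/5.424 = 0.2876 kW = 981.3 Btu/h.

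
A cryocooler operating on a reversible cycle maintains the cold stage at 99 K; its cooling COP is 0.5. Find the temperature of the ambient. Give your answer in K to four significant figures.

297.0 K

COP_R = T_C/(T_H − T_C) gives T_H − T_C = T_C/COP.
With T_C = 99.00 K, T_H = 99.00 × (1 + 1/0.5) = 297.00 K.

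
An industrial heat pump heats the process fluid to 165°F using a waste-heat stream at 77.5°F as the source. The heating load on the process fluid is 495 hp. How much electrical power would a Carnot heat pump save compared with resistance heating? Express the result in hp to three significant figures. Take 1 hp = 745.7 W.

In absolute terms T_C = 298.43 K and T_H = 347.04 K, so ΔT = 48.61 K.
COP_Carnot = T_H/ΔT = 347.04/48.61 = 7.139.
Resistance heating needs Ẇ_res = Q̇_H = 495.0 hp; the reversible heat pump needs only Ẇ_hp = Q̇_H/COP = 69.34 hp.
Saving = 495.0 − 69.34 = 425.7 hp.

426 hp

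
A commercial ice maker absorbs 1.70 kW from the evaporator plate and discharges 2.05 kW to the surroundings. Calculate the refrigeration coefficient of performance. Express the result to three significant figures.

4.86

The first law gives Q̇_H = Q̇_C + Ẇ, so the three rates are Q̇_C = 1.700, Q̇_H = 2.050, Ẇ = 0.3500 kW.
COP_R = Q̇_C/Ẇ = 1.700/0.3500 = 4.857.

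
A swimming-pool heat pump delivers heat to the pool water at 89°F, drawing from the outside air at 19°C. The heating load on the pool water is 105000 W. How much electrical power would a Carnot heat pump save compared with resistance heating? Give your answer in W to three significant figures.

101000 W

In absolute terms T_C = 292.15 K and T_H = 304.82 K, so ΔT = 12.67 K.
COP_Carnot = T_H/ΔT = 304.82/12.67 = 24.06.
Resistance heating needs Ẇ_res = Q̇_H = 105000 W; the reversible heat pump needs only Ẇ_hp = Q̇_H/COP = 4363 W.
Saving = 105000 − 4363 = 100600 W.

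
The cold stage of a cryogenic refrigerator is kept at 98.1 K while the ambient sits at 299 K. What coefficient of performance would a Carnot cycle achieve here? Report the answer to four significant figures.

0.4883

The reservoir spacing is ΔT = 299 − 98.1 = 200.9 K.
For a reversible cycle, COP_Carnot = T_C/ΔT = 98.10/200.9 = 0.4883.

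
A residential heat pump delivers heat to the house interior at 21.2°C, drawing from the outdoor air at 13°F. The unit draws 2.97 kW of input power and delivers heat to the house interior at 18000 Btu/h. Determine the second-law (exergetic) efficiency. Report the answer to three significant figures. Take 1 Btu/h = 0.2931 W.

0.192

Converting, Q̇_H = 18000 Btu/h = 5.276 kW, so COP_actual = Q̇_H/Ẇ = 5.276/2.970 = 1.776.
In absolute terms T_C = 262.59 K and T_H = 294.35 K, so ΔT = 31.76 K.
COP_Carnot = T_H/ΔT = 294.35/31.76 = 9.269.
η_II = COP_actual/COP_Carnot = 1.776/9.269 = 0.1916.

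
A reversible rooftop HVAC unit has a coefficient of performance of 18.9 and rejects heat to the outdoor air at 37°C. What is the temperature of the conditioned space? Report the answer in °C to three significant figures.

For a Carnot refrigerator COP_R = T_C/(T_H − T_C), so T_C = COP·T_H/(1 + COP).
With T_H = 310.15 K, T_C = 18.9 × 310.15/19.90 = 294.56 K.
Converting, 294.56 K = 21.41°C.

21.4 °C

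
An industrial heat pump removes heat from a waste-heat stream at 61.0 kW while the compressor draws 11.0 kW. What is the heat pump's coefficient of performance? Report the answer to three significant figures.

The first law gives Q̇_H = Q̇_C + Ẇ, so the three rates are Q̇_C = 61.00, Q̇_H = 72.00, Ẇ = 11.00 kW.
COP_HP = Q̇_H/Ẇ = 72.00/11.00 = 6.545.

6.55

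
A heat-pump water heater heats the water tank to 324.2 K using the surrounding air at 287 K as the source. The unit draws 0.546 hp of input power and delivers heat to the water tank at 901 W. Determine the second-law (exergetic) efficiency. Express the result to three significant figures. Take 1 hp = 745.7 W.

0.254

Converting, Q̇_H = 901.0 W = 1.208 hp, so COP_actual = Q̇_H/Ẇ = 1.208/0.5460 = 2.213.
The reservoir spacing is ΔT = 324.2 − 287 = 37.20 K.
COP_Carnot = T_H/ΔT = 324.20/37.20 = 8.715.
η_II = COP_actual/COP_Carnot = 2.213/8.715 = 0.2539.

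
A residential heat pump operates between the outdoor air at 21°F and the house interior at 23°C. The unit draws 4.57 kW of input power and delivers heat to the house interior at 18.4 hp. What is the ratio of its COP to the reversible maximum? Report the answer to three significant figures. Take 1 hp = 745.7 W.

Converting, Q̇_H = 18.40 hp = 13.72 kW, so COP_actual = Q̇_H/Ẇ = 13.72/4.570 = 3.002.
In absolute terms T_C = 267.04 K and T_H = 296.15 K, so ΔT = 29.11 K.
COP_Carnot = T_H/ΔT = 296.15/29.11 = 10.17.
η_II = COP_actual/COP_Carnot = 3.002/10.17 = 0.2951.

0.295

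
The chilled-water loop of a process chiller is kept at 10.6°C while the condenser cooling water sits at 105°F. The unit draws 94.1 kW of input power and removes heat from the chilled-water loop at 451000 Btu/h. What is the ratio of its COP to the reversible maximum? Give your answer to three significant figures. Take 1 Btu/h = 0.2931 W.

0.148

Converting, Q̇_C = 451000 Btu/h = 132.2 kW, so COP_actual = Q̇_C/Ẇ = 132.2/94.10 = 1.405.
In absolute terms T_C = 283.75 K and T_H = 313.71 K, so ΔT = 29.96 K.
COP_Carnot = T_C/ΔT = 283.75/29.96 = 9.472.
η_II = COP_actual/COP_Carnot = 1.405/9.472 = 0.1483.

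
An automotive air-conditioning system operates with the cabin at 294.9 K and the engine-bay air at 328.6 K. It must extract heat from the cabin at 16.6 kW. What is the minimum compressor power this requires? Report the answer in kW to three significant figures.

1.90 kW

The reservoir spacing is ΔT = 328.6 − 294.9 = 33.70 K.
COP_Carnot = T_C/ΔT = 294.90/33.70 = 8.751.
Ẇ_min = Q̇/COP_Carnot = 16.60/8.751 = 1.897 kW.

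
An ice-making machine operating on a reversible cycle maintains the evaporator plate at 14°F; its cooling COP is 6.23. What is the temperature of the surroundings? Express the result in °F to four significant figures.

90.03 °F

COP_R = T_C/(T_H − T_C) gives T_H − T_C = T_C/COP.
With T_C = 263.15 K, T_H = 263.15 × (1 + 1/6.23) = 305.39 K.
Converting, 305.39 K = 90.03°F.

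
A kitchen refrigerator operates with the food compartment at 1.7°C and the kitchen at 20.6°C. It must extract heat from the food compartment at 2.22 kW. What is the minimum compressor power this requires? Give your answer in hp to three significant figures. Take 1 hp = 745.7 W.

In absolute terms T_C = 274.85 K and T_H = 293.75 K, so ΔT = 18.90 K.
COP_Carnot = T_C/ΔT = 274.85/18.90 = 14.54.
Ẇ_min = Q̇/COP_Carnot = 2.220/14.54 = 0.1527 kW = 0.2047 hp.

0.205 hp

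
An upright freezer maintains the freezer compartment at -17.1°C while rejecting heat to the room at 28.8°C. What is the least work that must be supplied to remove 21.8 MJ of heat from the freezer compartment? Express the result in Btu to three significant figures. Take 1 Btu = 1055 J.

In absolute terms T_C = 256.05 K and T_H = 301.95 K, so ΔT = 45.90 K.
The reversible limit is COP_R = T_C/ΔT = 5.578, so W_min = Q_C/COP = Q_C·ΔT/T_C.
W_min = 21.80 × 45.90/256.05 = 3.908 MJ = 3704 Btu.

3700 Btu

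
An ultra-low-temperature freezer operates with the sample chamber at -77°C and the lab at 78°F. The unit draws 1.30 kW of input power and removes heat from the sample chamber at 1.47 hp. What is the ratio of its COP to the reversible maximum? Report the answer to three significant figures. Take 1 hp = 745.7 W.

Converting, Q̇_C = 1.470 hp = 1.096 kW, so COP_actual = Q̇_C/Ẇ = 1.096/1.300 = 0.8432.
In absolute terms T_C = 196.15 K and T_H = 298.71 K, so ΔT = 102.6 K.
COP_Carnot = T_C/ΔT = 196.15/102.6 = 1.913.
η_II = COP_actual/COP_Carnot = 0.8432/1.913 = 0.4409.

0.441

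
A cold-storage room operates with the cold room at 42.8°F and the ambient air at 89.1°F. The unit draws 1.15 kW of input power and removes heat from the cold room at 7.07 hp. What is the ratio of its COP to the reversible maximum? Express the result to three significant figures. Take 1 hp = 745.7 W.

Converting, Q̇_C = 7.070 hp = 5.272 kW, so COP_actual = Q̇_C/Ẇ = 5.272/1.150 = 4.584.
In absolute terms T_C = 279.15 K and T_H = 304.87 K, so ΔT = 25.72 K.
COP_Carnot = T_C/ΔT = 279.15/25.72 = 10.85.
η_II = COP_actual/COP_Carnot = 4.584/10.85 = 0.4224.

0.422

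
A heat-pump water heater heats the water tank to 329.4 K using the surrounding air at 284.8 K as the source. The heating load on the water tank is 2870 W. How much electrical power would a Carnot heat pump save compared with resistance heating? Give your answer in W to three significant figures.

The reservoir spacing is ΔT = 329.4 − 284.8 = 44.60 K.
COP_Carnot = T_H/ΔT = 329.40/44.60 = 7.386.
Resistance heating needs Ẇ_res = Q̇_H = 2870 W; the reversible heat pump needs only Ẇ_hp = Q̇_H/COP = 388.6 W.
Saving = 2870 − 388.6 = 2481 W.

2480 W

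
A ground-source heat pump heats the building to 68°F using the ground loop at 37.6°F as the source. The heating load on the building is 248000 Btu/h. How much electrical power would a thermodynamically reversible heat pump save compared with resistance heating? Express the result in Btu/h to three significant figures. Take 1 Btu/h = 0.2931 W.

234000 Btu/h

In absolute terms T_C = 276.26 K and T_H = 293.15 K, so ΔT = 16.89 K.
COP_Carnot = T_H/ΔT = 293.15/16.89 = 17.36.
Resistance heating needs Ẇ_res = Q̇_H = 248000 Btu/h; the reversible heat pump needs only Ẇ_hp = Q̇_H/COP = 14290 Btu/h.
Saving = 248000 − 14290 = 233700 Btu/h.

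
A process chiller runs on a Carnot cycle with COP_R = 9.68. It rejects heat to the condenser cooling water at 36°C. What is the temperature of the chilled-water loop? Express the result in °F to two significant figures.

For a Carnot refrigerator COP_R = T_C/(T_H − T_C), so T_C = COP·T_H/(1 + COP).
With T_H = 309.15 K, T_C = 9.68 × 309.15/10.68 = 280.20 K.
Converting, 280.20 K = 44.70°F.

45 °F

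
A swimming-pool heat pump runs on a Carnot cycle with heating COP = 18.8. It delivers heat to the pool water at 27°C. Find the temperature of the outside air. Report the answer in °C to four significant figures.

COP_HP = T_H/(T_H − T_C) gives T_H − T_C = T_H/COP.
With T_H = 300.15 K, T_C = 300.15 × (1 − 1/18.8) = 284.18 K.
Converting, 284.18 K = 11.03°C.

11.03 °C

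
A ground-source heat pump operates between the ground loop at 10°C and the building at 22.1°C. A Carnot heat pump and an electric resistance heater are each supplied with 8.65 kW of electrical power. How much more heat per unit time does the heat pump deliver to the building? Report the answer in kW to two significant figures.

200 kW

In absolute terms T_C = 283.15 K and T_H = 295.25 K, so ΔT = 12.10 K.
COP_Carnot = T_H/ΔT = 295.25/12.10 = 24.40.
The heat pump delivers Q̇_H = COP × Ẇ = 211.1 kW; the resistance heater delivers Ẇ = 8.650 kW.
Extra = (COP − 1)·Ẇ = 202.4 kW.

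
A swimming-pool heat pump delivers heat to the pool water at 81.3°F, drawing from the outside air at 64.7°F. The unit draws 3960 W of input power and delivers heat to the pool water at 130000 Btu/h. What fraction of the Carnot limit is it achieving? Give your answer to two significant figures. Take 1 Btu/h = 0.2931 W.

0.30

Converting, Q̇_H = 130000 Btu/h = 38100 W, so COP_actual = Q̇_H/Ẇ = 38100/3960 = 9.622.
In absolute terms T_C = 291.32 K and T_H = 300.54 K, so ΔT = 9.222 K.
COP_Carnot = T_H/ΔT = 300.54/9.222 = 32.59.
η_II = COP_actual/COP_Carnot = 9.622/32.59 = 0.2953.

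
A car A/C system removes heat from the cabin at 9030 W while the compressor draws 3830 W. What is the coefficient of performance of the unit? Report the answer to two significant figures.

The first law gives Q̇_H = Q̇_C + Ẇ, so the three rates are Q̇_C = 9030, Q̇_H = 12860, Ẇ = 3830 W.
COP_R = Q̇_C/Ẇ = 9030/3830 = 2.358.

2.4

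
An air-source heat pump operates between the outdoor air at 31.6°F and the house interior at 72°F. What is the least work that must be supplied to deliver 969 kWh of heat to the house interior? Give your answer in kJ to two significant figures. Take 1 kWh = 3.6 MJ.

270000 kJ

In absolute terms T_C = 272.93 K and T_H = 295.37 K, so ΔT = 22.44 K.
The reversible limit is COP_HP = T_H/ΔT = 13.16, so W_min = Q_H/COP = Q_H·ΔT/T_H.
W_min = 969.0 × 22.44/295.37 = 73.63 kWh = 265100 kJ.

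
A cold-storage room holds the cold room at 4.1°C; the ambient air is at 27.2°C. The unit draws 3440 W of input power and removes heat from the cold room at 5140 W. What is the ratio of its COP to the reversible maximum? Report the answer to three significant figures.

COP_actual = Q̇_C/Ẇ = 5140/3440 = 1.494.
In absolute terms T_C = 277.25 K and T_H = 300.35 K, so ΔT = 23.10 K.
COP_Carnot = T_C/ΔT = 277.25/23.10 = 12.00.
η_II = COP_actual/COP_Carnot = 1.494/12.00 = 0.1245.

0.124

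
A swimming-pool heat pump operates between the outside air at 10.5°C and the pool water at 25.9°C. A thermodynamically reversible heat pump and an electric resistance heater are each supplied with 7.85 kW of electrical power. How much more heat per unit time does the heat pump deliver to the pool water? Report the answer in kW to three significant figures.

145 kW

In absolute terms T_C = 283.65 K and T_H = 299.05 K, so ΔT = 15.40 K.
COP_Carnot = T_H/ΔT = 299.05/15.40 = 19.42.
The heat pump delivers Q̇_H = COP × Ẇ = 152.4 kW; the resistance heater delivers Ẇ = 7.850 kW.
Extra = (COP − 1)·Ẇ = 144.6 kW.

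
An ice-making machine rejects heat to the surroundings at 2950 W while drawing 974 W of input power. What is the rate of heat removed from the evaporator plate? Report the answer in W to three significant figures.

For a cyclic device the first law requires Q̇_H = Q̇_C + Ẇ.
Q̇_C = Q̇_H − Ẇ = 1976 W.

1980 W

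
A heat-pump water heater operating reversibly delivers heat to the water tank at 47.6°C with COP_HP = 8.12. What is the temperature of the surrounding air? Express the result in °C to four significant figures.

COP_HP = T_H/(T_H − T_C) gives T_H − T_C = T_H/COP.
With T_H = 320.75 K, T_C = 320.75 × (1 − 1/8.12) = 281.25 K.
Converting, 281.25 K = 8.10°C.

8.099 °C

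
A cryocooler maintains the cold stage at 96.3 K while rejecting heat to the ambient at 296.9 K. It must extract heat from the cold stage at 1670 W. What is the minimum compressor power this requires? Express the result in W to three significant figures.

The reservoir spacing is ΔT = 296.9 − 96.3 = 200.6 K.
COP_Carnot = T_C/ΔT = 96.30/200.6 = 0.4801.
Ẇ_min = Q̇/COP_Carnot = 1670/0.4801 = 3479 W.

3480 W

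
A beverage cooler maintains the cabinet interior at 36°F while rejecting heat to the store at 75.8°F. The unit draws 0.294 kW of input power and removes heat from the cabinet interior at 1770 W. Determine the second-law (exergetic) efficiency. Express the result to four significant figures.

Converting, Q̇_C = 1770 W = 1.770 kW, so COP_actual = Q̇_C/Ẇ = 1.770/0.2940 = 6.020.
In absolute terms T_C = 275.37 K and T_H = 297.48 K, so ΔT = 22.11 K.
COP_Carnot = T_C/ΔT = 275.37/22.11 = 12.45.
η_II = COP_actual/COP_Carnot = 6.020/12.45 = 0.4834.

0.4834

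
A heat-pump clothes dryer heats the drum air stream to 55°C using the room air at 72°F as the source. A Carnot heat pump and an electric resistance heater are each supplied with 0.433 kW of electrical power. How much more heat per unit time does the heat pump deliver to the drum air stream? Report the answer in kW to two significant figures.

In absolute terms T_C = 295.37 K and T_H = 328.15 K, so ΔT = 32.78 K.
COP_Carnot = T_H/ΔT = 328.15/32.78 = 10.01.
The heat pump delivers Q̇_H = COP × Ẇ = 4.335 kW; the resistance heater delivers Ẇ = 0.4330 kW.
Extra = (COP − 1)·Ẇ = 3.902 kW.

3.9 kW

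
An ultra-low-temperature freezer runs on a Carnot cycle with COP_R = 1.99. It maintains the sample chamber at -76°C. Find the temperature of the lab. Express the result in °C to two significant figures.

23 °C

COP_R = T_C/(T_H − T_C) gives T_H − T_C = T_C/COP.
With T_C = 197.15 K, T_H = 197.15 × (1 + 1/1.99) = 296.22 K.
Converting, 296.22 K = 23.07°C.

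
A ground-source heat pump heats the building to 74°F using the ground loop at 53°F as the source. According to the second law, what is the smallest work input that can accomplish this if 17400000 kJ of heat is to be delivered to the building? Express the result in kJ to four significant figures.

684700 kJ

In absolute terms T_C = 284.82 K and T_H = 296.48 K, so ΔT = 11.67 K.
The reversible limit is COP_HP = T_H/ΔT = 25.41, so W_min = Q_H/COP = Q_H·ΔT/T_H.
W_min = 17400000 × 11.67/296.48 = 684700 kJ.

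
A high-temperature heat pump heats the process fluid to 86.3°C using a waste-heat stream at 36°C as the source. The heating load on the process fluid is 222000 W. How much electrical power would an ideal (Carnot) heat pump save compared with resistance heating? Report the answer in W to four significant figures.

In absolute terms T_C = 309.15 K and T_H = 359.45 K, so ΔT = 50.30 K.
COP_Carnot = T_H/ΔT = 359.45/50.30 = 7.146.
Resistance heating needs Ẇ_res = Q̇_H = 222000 W; the reversible heat pump needs only Ẇ_hp = Q̇_H/COP = 31070 W.
Saving = 222000 − 31070 = 190900 W.

190900 W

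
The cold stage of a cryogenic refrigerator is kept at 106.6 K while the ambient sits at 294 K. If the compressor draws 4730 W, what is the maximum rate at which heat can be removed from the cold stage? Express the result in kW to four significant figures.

The reservoir spacing is ΔT = 294 − 106.6 = 187.4 K.
COP_Carnot = T_C/ΔT = 106.60/187.4 = 0.5688.
Q̇_max = COP_Carnot × Ẇ = 0.5688 × 4730 W = 2691 W = 2.691 kW.

2.691 kW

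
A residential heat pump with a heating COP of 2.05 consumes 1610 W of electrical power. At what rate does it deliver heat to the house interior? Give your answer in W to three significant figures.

3300 W

Q̇_H = COP_HP × Ẇ = 2.05 × 1610 = 3301 W.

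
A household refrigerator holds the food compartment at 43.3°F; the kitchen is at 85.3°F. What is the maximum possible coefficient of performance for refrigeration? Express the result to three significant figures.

In absolute terms T_C = 279.43 K and T_H = 302.76 K, so ΔT = 23.33 K.
For a reversible cycle, COP_Carnot = T_C/ΔT = 279.43/23.33 = 11.98.

12.0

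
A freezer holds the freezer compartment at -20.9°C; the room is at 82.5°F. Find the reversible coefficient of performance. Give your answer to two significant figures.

5.2

In absolute terms T_C = 252.25 K and T_H = 301.21 K, so ΔT = 48.96 K.
For a reversible cycle, COP_Carnot = T_C/ΔT = 252.25/48.96 = 5.153.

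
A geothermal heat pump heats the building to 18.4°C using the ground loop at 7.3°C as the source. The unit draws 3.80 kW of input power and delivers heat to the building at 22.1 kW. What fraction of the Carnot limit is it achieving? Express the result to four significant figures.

0.2214

COP_actual = Q̇_H/Ẇ = 22.10/3.800 = 5.816.
In absolute terms T_C = 280.45 K and T_H = 291.55 K, so ΔT = 11.10 K.
COP_Carnot = T_H/ΔT = 291.55/11.10 = 26.27.
η_II = COP_actual/COP_Carnot = 5.816/26.27 = 0.2214.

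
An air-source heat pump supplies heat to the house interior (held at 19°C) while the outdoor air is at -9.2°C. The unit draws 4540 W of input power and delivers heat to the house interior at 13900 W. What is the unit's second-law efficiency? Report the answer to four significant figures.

0.2955

COP_actual = Q̇_H/Ẇ = 13900/4540 = 3.062.
In absolute terms T_C = 263.95 K and T_H = 292.15 K, so ΔT = 28.20 K.
COP_Carnot = T_H/ΔT = 292.15/28.20 = 10.36.
η_II = COP_actual/COP_Carnot = 3.062/10.36 = 0.2955.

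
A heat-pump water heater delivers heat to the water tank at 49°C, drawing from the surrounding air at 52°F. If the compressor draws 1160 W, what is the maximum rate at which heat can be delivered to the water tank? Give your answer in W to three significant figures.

9860 W

In absolute terms T_C = 284.26 K and T_H = 322.15 K, so ΔT = 37.89 K.
COP_Carnot = T_H/ΔT = 322.15/37.89 = 8.502.
Q̇_max = COP_Carnot × Ẇ = 8.502 × 1160 W = 9863 W.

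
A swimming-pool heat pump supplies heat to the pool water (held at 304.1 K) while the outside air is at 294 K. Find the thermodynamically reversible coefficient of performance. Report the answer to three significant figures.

The reservoir spacing is ΔT = 304.1 − 294 = 10.10 K.
For a reversible cycle, COP_Carnot = T_H/ΔT = 304.10/10.10 = 30.11.

30.1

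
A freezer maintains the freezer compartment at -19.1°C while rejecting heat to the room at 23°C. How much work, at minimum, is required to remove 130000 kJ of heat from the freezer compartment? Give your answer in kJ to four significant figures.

21540 kJ

In absolute terms T_C = 254.05 K and T_H = 296.15 K, so ΔT = 42.10 K.
The reversible limit is COP_R = T_C/ΔT = 6.034, so W_min = Q_C/COP = Q_C·ΔT/T_C.
W_min = 130000 × 42.10/254.05 = 21540 kJ.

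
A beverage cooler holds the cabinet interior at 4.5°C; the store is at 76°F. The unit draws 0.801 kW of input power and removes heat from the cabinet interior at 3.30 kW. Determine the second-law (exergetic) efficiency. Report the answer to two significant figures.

COP_actual = Q̇_C/Ẇ = 3.300/0.8010 = 4.120.
In absolute terms T_C = 277.65 K and T_H = 297.59 K, so ΔT = 19.94 K.
COP_Carnot = T_C/ΔT = 277.65/19.94 = 13.92.
η_II = COP_actual/COP_Carnot = 4.120/13.92 = 0.2959.

0.30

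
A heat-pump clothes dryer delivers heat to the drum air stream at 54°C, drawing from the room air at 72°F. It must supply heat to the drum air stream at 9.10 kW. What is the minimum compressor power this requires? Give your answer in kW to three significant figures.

In absolute terms T_C = 295.37 K and T_H = 327.15 K, so ΔT = 31.78 K.
COP_Carnot = T_H/ΔT = 327.15/31.78 = 10.29.
Ẇ_min = Q̇/COP_Carnot = 9.100/10.29 = 0.8839 kW.

0.884 kW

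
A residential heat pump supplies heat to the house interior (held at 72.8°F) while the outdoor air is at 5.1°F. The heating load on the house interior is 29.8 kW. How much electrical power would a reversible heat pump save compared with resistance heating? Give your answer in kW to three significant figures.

In absolute terms T_C = 258.21 K and T_H = 295.82 K, so ΔT = 37.61 K.
COP_Carnot = T_H/ΔT = 295.82/37.61 = 7.865.
Resistance heating needs Ẇ_res = Q̇_H = 29.80 kW; the reversible heat pump needs only Ẇ_hp = Q̇_H/COP = 3.789 kW.
Saving = 29.80 − 3.789 = 26.01 kW.

26.0 kW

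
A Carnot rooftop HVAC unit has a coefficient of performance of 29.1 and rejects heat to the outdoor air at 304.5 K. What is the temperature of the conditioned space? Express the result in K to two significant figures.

For a Carnot refrigerator COP_R = T_C/(T_H − T_C), so T_C = COP·T_H/(1 + COP).
With T_H = 304.50 K, T_C = 29.1 × 304.50/30.10 = 294.38 K.

290 K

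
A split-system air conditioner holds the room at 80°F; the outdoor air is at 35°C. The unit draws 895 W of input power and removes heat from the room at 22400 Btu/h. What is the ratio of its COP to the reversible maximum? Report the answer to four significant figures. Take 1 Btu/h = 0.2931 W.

Converting, Q̇_C = 22400 Btu/h = 6565 W, so COP_actual = Q̇_C/Ẇ = 6565/895.0 = 7.336.
In absolute terms T_C = 299.82 K and T_H = 308.15 K, so ΔT = 8.333 K.
COP_Carnot = T_C/ΔT = 299.82/8.333 = 35.98.
η_II = COP_actual/COP_Carnot = 7.336/35.98 = 0.2039.

0.2039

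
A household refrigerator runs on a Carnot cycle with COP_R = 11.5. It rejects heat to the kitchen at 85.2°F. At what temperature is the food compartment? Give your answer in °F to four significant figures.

For a Carnot refrigerator COP_R = T_C/(T_H − T_C), so T_C = COP·T_H/(1 + COP).
With T_H = 302.71 K, T_C = 11.5 × 302.71/12.50 = 278.49 K.
Converting, 278.49 K = 41.61°F.

41.61 °F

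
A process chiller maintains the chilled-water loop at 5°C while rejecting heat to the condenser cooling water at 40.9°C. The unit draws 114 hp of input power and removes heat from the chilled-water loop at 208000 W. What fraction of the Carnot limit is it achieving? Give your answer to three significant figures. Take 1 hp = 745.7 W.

Converting, Q̇_C = 208000 W = 278.9 hp, so COP_actual = Q̇_C/Ẇ = 278.9/114.0 = 2.447.
In absolute terms T_C = 278.15 K and T_H = 314.05 K, so ΔT = 35.90 K.
COP_Carnot = T_C/ΔT = 278.15/35.90 = 7.748.
η_II = COP_actual/COP_Carnot = 2.447/7.748 = 0.3158.

0.316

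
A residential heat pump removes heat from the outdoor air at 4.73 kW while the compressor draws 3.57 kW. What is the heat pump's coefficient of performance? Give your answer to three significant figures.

2.32

The first law gives Q̇_H = Q̇_C + Ẇ, so the three rates are Q̇_C = 4.730, Q̇_H = 8.300, Ẇ = 3.570 kW.
COP_HP = Q̇_H/Ẇ = 8.300/3.570 = 2.325.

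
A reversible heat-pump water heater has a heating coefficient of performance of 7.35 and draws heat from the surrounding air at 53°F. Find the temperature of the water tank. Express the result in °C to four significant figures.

56.52 °C

COP_HP = T_H/(T_H − T_C) rearranges to T_H = COP·T_C/(COP − 1).
With T_C = 284.82 K, T_H = 7.35 × 284.82/6.350 = 329.67 K.
Converting, 329.67 K = 56.52°C.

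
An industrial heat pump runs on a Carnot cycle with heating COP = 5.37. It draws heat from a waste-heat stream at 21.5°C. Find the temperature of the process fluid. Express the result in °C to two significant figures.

COP_HP = T_H/(T_H − T_C) rearranges to T_H = COP·T_C/(COP − 1).
With T_C = 294.65 K, T_H = 5.37 × 294.65/4.370 = 362.08 K.
Converting, 362.08 K = 88.93°C.

89 °C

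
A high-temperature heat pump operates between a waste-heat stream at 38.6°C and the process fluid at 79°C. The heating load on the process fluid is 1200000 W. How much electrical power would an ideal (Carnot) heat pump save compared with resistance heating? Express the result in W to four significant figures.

1062000 W

In absolute terms T_C = 311.75 K and T_H = 352.15 K, so ΔT = 40.40 K.
COP_Carnot = T_H/ΔT = 352.15/40.40 = 8.717.
Resistance heating needs Ẇ_res = Q̇_H = 1200000 W; the reversible heat pump needs only Ẇ_hp = Q̇_H/COP = 137700 W.
Saving = 1200000 − 137700 = 1062000 W.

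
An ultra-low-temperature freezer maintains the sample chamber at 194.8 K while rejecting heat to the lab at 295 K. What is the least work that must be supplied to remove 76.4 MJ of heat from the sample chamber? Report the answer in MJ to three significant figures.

The reservoir spacing is ΔT = 295 − 194.8 = 100.2 K.
The reversible limit is COP_R = T_C/ΔT = 1.944, so W_min = Q_C/COP = Q_C·ΔT/T_C.
W_min = 76.40 × 100.2/194.80 = 39.30 MJ.

39.3 MJ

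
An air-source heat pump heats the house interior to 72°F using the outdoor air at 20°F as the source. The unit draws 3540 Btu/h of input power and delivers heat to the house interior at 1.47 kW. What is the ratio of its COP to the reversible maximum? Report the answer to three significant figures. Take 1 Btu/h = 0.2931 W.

0.139

Converting, Q̇_H = 1.470 kW = 5015 Btu/h, so COP_actual = Q̇_H/Ẇ = 5015/3540 = 1.417.
In absolute terms T_C = 266.48 K and T_H = 295.37 K, so ΔT = 28.89 K.
COP_Carnot = T_H/ΔT = 295.37/28.89 = 10.22.
η_II = COP_actual/COP_Carnot = 1.417/10.22 = 0.1386.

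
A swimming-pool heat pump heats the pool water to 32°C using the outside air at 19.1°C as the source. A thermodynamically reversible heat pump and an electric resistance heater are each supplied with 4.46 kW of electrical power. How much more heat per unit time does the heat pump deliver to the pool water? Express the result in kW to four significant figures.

101.0 kW

In absolute terms T_C = 292.25 K and T_H = 305.15 K, so ΔT = 12.90 K.
COP_Carnot = T_H/ΔT = 305.15/12.90 = 23.66.
The heat pump delivers Q̇_H = COP × Ẇ = 105.5 kW; the resistance heater delivers Ẇ = 4.460 kW.
Extra = (COP − 1)·Ẇ = 101.0 kW.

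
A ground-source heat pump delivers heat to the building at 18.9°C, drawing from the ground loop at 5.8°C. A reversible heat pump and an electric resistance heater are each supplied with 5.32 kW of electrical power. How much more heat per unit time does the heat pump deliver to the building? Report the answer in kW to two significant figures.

In absolute terms T_C = 278.95 K and T_H = 292.05 K, so ΔT = 13.10 K.
COP_Carnot = T_H/ΔT = 292.05/13.10 = 22.29.
The heat pump delivers Q̇_H = COP × Ẇ = 118.6 kW; the resistance heater delivers Ẇ = 5.320 kW.
Extra = (COP − 1)·Ẇ = 113.3 kW.

110 kW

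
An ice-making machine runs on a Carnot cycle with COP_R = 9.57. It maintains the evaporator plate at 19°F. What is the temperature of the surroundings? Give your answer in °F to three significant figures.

COP_R = T_C/(T_H − T_C) gives T_H − T_C = T_C/COP.
With T_C = 265.93 K, T_H = 265.93 × (1 + 1/9.57) = 293.72 K.
Converting, 293.72 K = 69.02°F.

69.0 °F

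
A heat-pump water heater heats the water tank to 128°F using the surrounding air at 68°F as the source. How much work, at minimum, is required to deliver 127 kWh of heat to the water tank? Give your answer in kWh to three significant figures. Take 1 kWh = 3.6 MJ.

In absolute terms T_C = 293.15 K and T_H = 326.48 K, so ΔT = 33.33 K.
The reversible limit is COP_HP = T_H/ΔT = 9.795, so W_min = Q_H/COP = Q_H·ΔT/T_H.
W_min = 127.0 × 33.33/326.48 = 12.97 kWh.

13.0 kWh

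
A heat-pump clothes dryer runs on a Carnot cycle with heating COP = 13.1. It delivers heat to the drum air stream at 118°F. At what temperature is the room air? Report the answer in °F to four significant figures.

73.90 °F

COP_HP = T_H/(T_H − T_C) gives T_H − T_C = T_H/COP.
With T_H = 320.93 K, T_C = 320.93 × (1 − 1/13.1) = 296.43 K.
Converting, 296.43 K = 73.90°F.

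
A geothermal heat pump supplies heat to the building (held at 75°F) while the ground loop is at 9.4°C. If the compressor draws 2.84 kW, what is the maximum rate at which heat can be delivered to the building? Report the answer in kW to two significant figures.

58 kW

In absolute terms T_C = 282.55 K and T_H = 297.04 K, so ΔT = 14.49 K.
COP_Carnot = T_H/ΔT = 297.04/14.49 = 20.50.
Q̇_max = COP_Carnot × Ẇ = 20.50 × 2.840 kW = 58.22 kW.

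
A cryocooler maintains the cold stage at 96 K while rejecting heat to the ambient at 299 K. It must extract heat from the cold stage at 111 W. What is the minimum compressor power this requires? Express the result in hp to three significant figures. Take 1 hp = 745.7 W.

0.315 hp

The reservoir spacing is ΔT = 299 − 96 = 203.0 K.
COP_Carnot = T_C/ΔT = 96.00/203.0 = 0.4729.
Ẇ_min = Q̇/COP_Carnot = 111.0/0.4729 = 234.7 W = 0.3148 hp.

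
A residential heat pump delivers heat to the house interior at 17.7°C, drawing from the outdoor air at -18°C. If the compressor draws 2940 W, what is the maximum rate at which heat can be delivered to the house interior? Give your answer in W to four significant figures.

23950 W

In absolute terms T_C = 255.15 K and T_H = 290.85 K, so ΔT = 35.70 K.
COP_Carnot = T_H/ΔT = 290.85/35.70 = 8.147.
Q̇_max = COP_Carnot × Ẇ = 8.147 × 2940 W = 23950 W.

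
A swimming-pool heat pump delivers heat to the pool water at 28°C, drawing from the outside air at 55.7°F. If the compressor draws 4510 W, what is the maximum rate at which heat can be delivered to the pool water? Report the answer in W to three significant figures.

91600 W

In absolute terms T_C = 286.32 K and T_H = 301.15 K, so ΔT = 14.83 K.
COP_Carnot = T_H/ΔT = 301.15/14.83 = 20.30.
Q̇_max = COP_Carnot × Ẇ = 20.30 × 4510 W = 91560 W.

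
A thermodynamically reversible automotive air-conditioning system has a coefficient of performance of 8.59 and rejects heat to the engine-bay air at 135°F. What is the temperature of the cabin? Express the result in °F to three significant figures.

73.0 °F

For a Carnot refrigerator COP_R = T_C/(T_H − T_C), so T_C = COP·T_H/(1 + COP).
With T_H = 330.37 K, T_C = 8.59 × 330.37/9.590 = 295.92 K.
Converting, 295.92 K = 72.99°F.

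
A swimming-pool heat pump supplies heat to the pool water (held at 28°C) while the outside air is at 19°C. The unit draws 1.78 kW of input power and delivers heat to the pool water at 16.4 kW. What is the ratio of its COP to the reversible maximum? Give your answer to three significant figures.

COP_actual = Q̇_H/Ẇ = 16.40/1.780 = 9.213.
In absolute terms T_C = 292.15 K and T_H = 301.15 K, so ΔT = 9.000 K.
COP_Carnot = T_H/ΔT = 301.15/9.000 = 33.46.
η_II = COP_actual/COP_Carnot = 9.213/33.46 = 0.2753.

0.275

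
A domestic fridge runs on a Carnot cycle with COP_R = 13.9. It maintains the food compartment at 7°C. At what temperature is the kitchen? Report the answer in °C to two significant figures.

COP_R = T_C/(T_H − T_C) gives T_H − T_C = T_C/COP.
With T_C = 280.15 K, T_H = 280.15 × (1 + 1/13.9) = 300.30 K.
Converting, 300.30 K = 27.15°C.

27 °C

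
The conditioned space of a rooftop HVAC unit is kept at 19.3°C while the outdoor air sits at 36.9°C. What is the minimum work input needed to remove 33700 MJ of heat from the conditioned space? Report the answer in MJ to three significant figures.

In absolute terms T_C = 292.45 K and T_H = 310.05 K, so ΔT = 17.60 K.
The reversible limit is COP_R = T_C/ΔT = 16.62, so W_min = Q_C/COP = Q_C·ΔT/T_C.
W_min = 33700 × 17.60/292.45 = 2028 MJ.

2030 MJ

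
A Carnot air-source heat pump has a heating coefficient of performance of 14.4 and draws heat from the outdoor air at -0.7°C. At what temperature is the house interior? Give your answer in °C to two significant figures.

COP_HP = T_H/(T_H − T_C) rearranges to T_H = COP·T_C/(COP − 1).
With T_C = 272.45 K, T_H = 14.4 × 272.45/13.40 = 292.78 K.
Converting, 292.78 K = 19.63°C.

20 °C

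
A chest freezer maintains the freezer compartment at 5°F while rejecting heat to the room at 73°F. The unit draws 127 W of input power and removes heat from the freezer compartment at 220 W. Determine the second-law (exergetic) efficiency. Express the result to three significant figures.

COP_actual = Q̇_C/Ẇ = 220.0/127.0 = 1.732.
In absolute terms T_C = 258.15 K and T_H = 295.93 K, so ΔT = 37.78 K.
COP_Carnot = T_C/ΔT = 258.15/37.78 = 6.833.
η_II = COP_actual/COP_Carnot = 1.732/6.833 = 0.2535.

0.254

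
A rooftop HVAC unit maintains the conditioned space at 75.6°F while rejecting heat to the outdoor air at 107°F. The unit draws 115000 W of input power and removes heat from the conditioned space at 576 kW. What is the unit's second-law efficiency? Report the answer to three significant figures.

Converting, Q̇_C = 576.0 kW = 576000 W, so COP_actual = Q̇_C/Ẇ = 576000/115000 = 5.009.
In absolute terms T_C = 297.37 K and T_H = 314.82 K, so ΔT = 17.44 K.
COP_Carnot = T_C/ΔT = 297.37/17.44 = 17.05.
η_II = COP_actual/COP_Carnot = 5.009/17.05 = 0.2938.

0.294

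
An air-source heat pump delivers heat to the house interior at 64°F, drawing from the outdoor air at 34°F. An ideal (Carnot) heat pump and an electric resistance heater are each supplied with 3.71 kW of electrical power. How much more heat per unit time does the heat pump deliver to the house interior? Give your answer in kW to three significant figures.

In absolute terms T_C = 274.26 K and T_H = 290.93 K, so ΔT = 16.67 K.
COP_Carnot = T_H/ΔT = 290.93/16.67 = 17.46.
The heat pump delivers Q̇_H = COP × Ẇ = 64.76 kW; the resistance heater delivers Ẇ = 3.710 kW.
Extra = (COP − 1)·Ẇ = 61.05 kW.

61.1 kW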